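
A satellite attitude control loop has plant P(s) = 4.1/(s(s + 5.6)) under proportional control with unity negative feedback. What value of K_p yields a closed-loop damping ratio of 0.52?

K_p = 7.07

Closed-loop characteristic equation: s² + 5.6s + K_p·4.1 = 0.
So ω_n = √(4.1K_p) and 2ζω_n = 5.6, giving ζ = 5.6/(2√(4.1K_p)).
Setting ζ = 0.52: √(4.1K_p) = 5.6/(2·0.52) = 5.385, so K_p = 28.99/4.1 = 7.07.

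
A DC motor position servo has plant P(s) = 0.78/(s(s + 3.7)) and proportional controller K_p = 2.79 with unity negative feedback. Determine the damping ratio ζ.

1 + K_p·P(s) = 0 gives s² + 3.7s + 2.176 = 0.
So ω_n² = 2.176 ⇒ ω_n = 1.475 rad/s, and ζ = 3.7/(2ω_n) = 1.25.

ζ = 1.25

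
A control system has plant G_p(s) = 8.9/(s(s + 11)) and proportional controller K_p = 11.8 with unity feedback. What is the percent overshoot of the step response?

The closed-loop denominator s² + 11s + 105 gives ω_n = √105 = 10.25 and ζ = 11/(2ω_n) = 0.5367.
%OS = 100·exp(−πζ/√(1−ζ²)) = 100·exp(−π·0.5367/√0.712) = 13.6%.

13.6%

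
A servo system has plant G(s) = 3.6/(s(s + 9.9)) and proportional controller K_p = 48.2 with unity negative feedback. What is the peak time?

The closed-loop denominator s² + 9.9s + 173.5 gives ω_n = √173.5 = 13.17 and ζ = 9.9/(2ω_n) = 0.3758.
Damped frequency ω_d = ω_n√(1−ζ²) = 12.21 rad/s, so peak time T_p = π/ω_d = 0.257 s.

T_p = 0.257 s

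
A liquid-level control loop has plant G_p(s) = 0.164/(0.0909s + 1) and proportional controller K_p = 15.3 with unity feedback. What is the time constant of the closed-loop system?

τ = 0.0259 s

Closed loop: T(s) = K_p·G_p/(1+K_p·G_p) = 2.509/(0.0909s + 1 + 2.509), with pole at s = −(1 + 2.509)/0.0909 = −38.61.
Closed-loop time constant τ = 1/38.61 = 0.0259 s.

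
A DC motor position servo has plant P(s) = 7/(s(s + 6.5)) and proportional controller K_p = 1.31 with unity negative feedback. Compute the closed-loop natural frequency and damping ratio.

With unity feedback the closed-loop characteristic equation is s² + 6.5s + 1.31·7 = s² + 6.5s + 9.17 = 0.
Matching s² + 2ζω_n s + ω_n²: ω_n = √9.17 = 3.028 rad/s and 2ζω_n = 6.5, so ζ = 6.5/(2·3.028) = 1.07.

ω_n = 3.03 rad/s, ζ = 1.07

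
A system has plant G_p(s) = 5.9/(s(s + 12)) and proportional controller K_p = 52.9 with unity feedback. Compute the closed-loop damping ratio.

ζ = 0.34

The closed-loop denominator is s(s+12) + 52.9·5.9 = s² + 12s + 312.1.
So ω_n² = 312.1 ⇒ ω_n = 17.67 rad/s, and ζ = 12/(2ω_n) = 0.34.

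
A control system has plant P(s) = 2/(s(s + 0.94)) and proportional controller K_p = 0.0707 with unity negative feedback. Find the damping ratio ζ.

ζ = 1.25

1 + K_p·P(s) = 0 gives s² + 0.94s + 0.1414 = 0.
So ω_n² = 0.1414 ⇒ ω_n = 0.376 rad/s, and ζ = 0.94/(2ω_n) = 1.25.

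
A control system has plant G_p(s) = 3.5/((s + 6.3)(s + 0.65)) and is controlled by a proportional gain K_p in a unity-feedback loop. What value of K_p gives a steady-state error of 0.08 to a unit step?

K_p = 13.5

For a type-0 loop with proportional control, e_ss = 1/(1 + K_p·G_p(0)).
G_p(0) = 0.8547. Require 1/(1 + K_p·0.8547) = 0.08, so 1 + 0.8547·K_p = 12.5.
K_p = (12.5 − 1)/0.8547 = 13.5.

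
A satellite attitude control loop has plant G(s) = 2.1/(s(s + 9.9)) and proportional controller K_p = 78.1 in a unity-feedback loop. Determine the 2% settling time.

T_s ≈ 0.808 s

Closed-loop characteristic equation: s² + 9.9s + 164 = 0, so ω_n = 12.81 rad/s and ζ = 9.9/(2·12.81) = 0.3865.
2% settling time T_s ≈ 4/(ζω_n) = 4/4.95 = 0.808 s.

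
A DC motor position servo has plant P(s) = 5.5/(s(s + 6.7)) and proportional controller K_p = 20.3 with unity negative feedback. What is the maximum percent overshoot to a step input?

The closed-loop denominator s² + 6.7s + 111.7 gives ω_n = √111.7 = 10.57 and ζ = 6.7/(2ω_n) = 0.317.
%OS = 100·exp(−πζ/√(1−ζ²)) = 100·exp(−π·0.317/√0.8995) = 35%.

35%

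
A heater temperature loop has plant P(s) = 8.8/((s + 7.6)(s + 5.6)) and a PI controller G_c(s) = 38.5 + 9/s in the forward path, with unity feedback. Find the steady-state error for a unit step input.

0

The open loop G_c(s)P(s) has a pole at the origin (type 1), so the static position error constant is infinite and e_ss = 1/(1+∞) = 0.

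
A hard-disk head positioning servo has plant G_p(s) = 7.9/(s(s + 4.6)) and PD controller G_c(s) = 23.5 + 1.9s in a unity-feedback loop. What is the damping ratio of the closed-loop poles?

ζ = 0.72

Forward path: (23.5 + 1.9s)·7.9/(s(s+4.6)). The closed-loop characteristic equation is s² + (4.6 + 7.9·1.9)s + 7.9·23.5 = 0.
That is s² + 19.61s + 185.7 = 0, so ω_n = 13.63 rad/s and ζ = 19.61/(2·13.63) = 0.7196.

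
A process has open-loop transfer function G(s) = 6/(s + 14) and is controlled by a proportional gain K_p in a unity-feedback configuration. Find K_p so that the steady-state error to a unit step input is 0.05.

K_p = 44.3

For a type-0 loop with proportional control, e_ss = 1/(1 + K_p·G(0)).
G(0) = 0.4286. Require 1/(1 + K_p·0.4286) = 0.05, so 1 + 0.4286·K_p = 20.
K_p = (20 − 1)/0.4286 = 44.3.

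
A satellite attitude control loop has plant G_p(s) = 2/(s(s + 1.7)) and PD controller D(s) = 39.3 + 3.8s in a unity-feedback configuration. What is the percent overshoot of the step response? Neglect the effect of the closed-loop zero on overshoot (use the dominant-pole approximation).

14.4%

Forward path: (39.3 + 3.8s)·2/(s(s+1.7)). The closed-loop characteristic equation is s² + (1.7 + 2·3.8)s + 2·39.3 = 0.
That is s² + 9.3s + 78.6 = 0, so ω_n = 8.866 rad/s and ζ = 9.3/(2·8.866) = 0.5245.
%OS = 100·exp(−πζ/√(1−ζ²)) = 14.4%.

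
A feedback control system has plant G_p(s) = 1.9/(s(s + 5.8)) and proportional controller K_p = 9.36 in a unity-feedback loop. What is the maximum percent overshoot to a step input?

From 1 + K_pG_p(s) = 0: s² + 5.8s + 17.78 = 0 ⇒ ω_n = 4.217, ζ = 0.6877.
%OS = 100·exp(−πζ/√(1−ζ²)) = 100·exp(−π·0.6877/√0.5271) = 5.1%.

5.1%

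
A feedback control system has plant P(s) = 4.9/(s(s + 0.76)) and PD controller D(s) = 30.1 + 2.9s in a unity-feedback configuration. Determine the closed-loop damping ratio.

ζ = 0.616

Forward path: (30.1 + 2.9s)·4.9/(s(s+0.76)). The closed-loop characteristic equation is s² + (0.76 + 4.9·2.9)s + 4.9·30.1 = 0.
That is s² + 14.97s + 147.5 = 0, so ω_n = 12.14 rad/s and ζ = 14.97/(2·12.14) = 0.6163.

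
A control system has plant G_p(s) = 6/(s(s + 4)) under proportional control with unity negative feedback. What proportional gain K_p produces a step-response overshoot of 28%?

K_p = 4.73

From %OS = 100·exp(−πζ/√(1−ζ²)) = 28%, ζ = −ln(0.28)/√(π²+ln²(0.28)) = 0.3755.
Characteristic equation s² + 4s + 6K_p = 0 gives ζ = 4/(2√(6K_p)).
Setting ζ = 0.3755: √(6K_p) = 4/(2·0.3755) = 5.326, so K_p = 28.36/6 = 4.73.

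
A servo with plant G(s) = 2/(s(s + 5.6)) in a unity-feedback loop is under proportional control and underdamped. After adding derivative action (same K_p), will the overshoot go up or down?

The derivative term adds K·K_d to the s-coefficient of the characteristic equation, raising 2ζω_n while ω_n is unchanged; ζ increases, so overshoot decreases.

decrease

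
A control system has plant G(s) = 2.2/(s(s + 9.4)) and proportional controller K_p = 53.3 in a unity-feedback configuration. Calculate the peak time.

Closed-loop characteristic equation: s² + 9.4s + 117.3 = 0, so ω_n = 10.83 rad/s and ζ = 9.4/(2·10.83) = 0.434.
Damped frequency ω_d = ω_n√(1−ζ²) = 9.756 rad/s, so peak time T_p = π/ω_d = 0.322 s.

T_p = 0.322 s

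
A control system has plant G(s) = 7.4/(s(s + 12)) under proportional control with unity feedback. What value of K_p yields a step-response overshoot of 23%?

K_p = 27.1

From %OS = 100·exp(−πζ/√(1−ζ²)) = 23%, ζ = −ln(0.23)/√(π²+ln²(0.23)) = 0.4237.
Characteristic equation s² + 12s + 7.4K_p = 0 gives ζ = 12/(2√(7.4K_p)).
Setting ζ = 0.4237: √(7.4K_p) = 12/(2·0.4237) = 14.16, so K_p = 200.5/7.4 = 27.1.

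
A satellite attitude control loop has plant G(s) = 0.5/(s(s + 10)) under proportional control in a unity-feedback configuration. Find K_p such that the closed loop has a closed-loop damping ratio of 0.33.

Closed-loop characteristic equation: s² + 10s + K_p·0.5 = 0.
So ω_n = √(0.5K_p) and 2ζω_n = 10, giving ζ = 10/(2√(0.5K_p)).
Setting ζ = 0.33: √(0.5K_p) = 10/(2·0.33) = 15.15, so K_p = 229.6/0.5 = 459.

K_p = 459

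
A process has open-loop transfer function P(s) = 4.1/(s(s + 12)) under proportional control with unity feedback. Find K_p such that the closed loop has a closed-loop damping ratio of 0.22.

K_p = 181

Closed-loop characteristic equation: s² + 12s + K_p·4.1 = 0.
So ω_n = √(4.1K_p) and 2ζω_n = 12, giving ζ = 12/(2√(4.1K_p)).
Setting ζ = 0.22: √(4.1K_p) = 12/(2·0.22) = 27.27, so K_p = 743.8/4.1 = 181.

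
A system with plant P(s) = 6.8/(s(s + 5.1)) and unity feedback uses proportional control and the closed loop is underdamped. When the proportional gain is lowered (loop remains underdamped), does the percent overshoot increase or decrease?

decrease

ζ = 5.1/(2√(6.8K_p)) rises as K_p falls; higher damping means less overshoot.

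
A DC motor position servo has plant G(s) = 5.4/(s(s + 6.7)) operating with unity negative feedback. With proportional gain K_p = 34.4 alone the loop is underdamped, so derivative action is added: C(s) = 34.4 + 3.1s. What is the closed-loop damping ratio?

Forward path: (34.4 + 3.1s)·5.4/(s(s+6.7)). The closed-loop characteristic equation is s² + (6.7 + 5.4·3.1)s + 5.4·34.4 = 0.
That is s² + 23.44s + 185.8 = 0, so ω_n = 13.63 rad/s and ζ = 23.44/(2·13.63) = 0.8599.

ζ = 0.86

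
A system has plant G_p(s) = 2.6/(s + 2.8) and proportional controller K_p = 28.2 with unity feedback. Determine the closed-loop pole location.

s = -76.12

Closed-loop transfer function: T(s) = K_p·G_p(s)/(1 + K_p·G_p(s)) = 73.32/(s + 2.8 + 73.32) = 73.32/(s + 76.12).
The closed-loop pole is at s = −76.12.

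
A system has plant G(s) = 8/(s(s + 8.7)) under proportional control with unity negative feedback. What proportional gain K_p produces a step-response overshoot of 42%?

From %OS = 100·exp(−πζ/√(1−ζ²)) = 42%, ζ = −ln(0.42)/√(π²+ln²(0.42)) = 0.2662.
Characteristic equation s² + 8.7s + 8K_p = 0 gives ζ = 8.7/(2√(8K_p)).
Setting ζ = 0.2662: √(8K_p) = 8.7/(2·0.2662) = 16.34, so K_p = 267.1/8 = 33.4.

K_p = 33.4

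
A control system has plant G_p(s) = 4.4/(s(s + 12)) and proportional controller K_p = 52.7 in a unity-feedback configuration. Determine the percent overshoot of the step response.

Closed-loop characteristic equation: s² + 12s + 231.9 = 0, so ω_n = 15.23 rad/s and ζ = 12/(2·15.23) = 0.394.
%OS = 100·exp(−πζ/√(1−ζ²)) = 100·exp(−π·0.394/√0.8447) = 26%.

26%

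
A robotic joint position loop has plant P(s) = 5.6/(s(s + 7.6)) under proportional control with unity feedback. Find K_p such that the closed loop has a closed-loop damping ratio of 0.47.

Closed-loop characteristic equation: s² + 7.6s + K_p·5.6 = 0.
So ω_n = √(5.6K_p) and 2ζω_n = 7.6, giving ζ = 7.6/(2√(5.6K_p)).
Setting ζ = 0.47: √(5.6K_p) = 7.6/(2·0.47) = 8.085, so K_p = 65.37/5.6 = 11.7.

K_p = 11.7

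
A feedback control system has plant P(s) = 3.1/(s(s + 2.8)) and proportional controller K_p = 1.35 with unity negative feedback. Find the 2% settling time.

T_s ≈ 2.86 s

The closed-loop denominator s² + 2.8s + 4.185 gives ω_n = √4.185 = 2.046 and ζ = 2.8/(2ω_n) = 0.6844.
2% settling time T_s ≈ 4/(ζω_n) = 4/1.4 = 2.86 s.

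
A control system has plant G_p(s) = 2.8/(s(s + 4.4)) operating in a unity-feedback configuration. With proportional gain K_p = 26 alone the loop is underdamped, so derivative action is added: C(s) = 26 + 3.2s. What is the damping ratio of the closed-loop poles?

ζ = 0.783

Forward path: (26 + 3.2s)·2.8/(s(s+4.4)). The closed-loop characteristic equation is s² + (4.4 + 2.8·3.2)s + 2.8·26 = 0.
That is s² + 13.36s + 72.8 = 0, so ω_n = 8.532 rad/s and ζ = 13.36/(2·8.532) = 0.7829.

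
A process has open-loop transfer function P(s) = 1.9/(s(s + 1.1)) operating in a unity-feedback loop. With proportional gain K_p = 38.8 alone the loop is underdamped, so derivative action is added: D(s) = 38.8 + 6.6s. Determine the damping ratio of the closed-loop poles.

Forward path: (38.8 + 6.6s)·1.9/(s(s+1.1)). The closed-loop characteristic equation is s² + (1.1 + 1.9·6.6)s + 1.9·38.8 = 0.
That is s² + 13.64s + 73.72 = 0, so ω_n = 8.586 rad/s and ζ = 13.64/(2·8.586) = 0.7943.

ζ = 0.794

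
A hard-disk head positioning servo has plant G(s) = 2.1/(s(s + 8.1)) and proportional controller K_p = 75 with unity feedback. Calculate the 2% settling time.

T_s ≈ 0.988 s

The closed-loop denominator s² + 8.1s + 157.5 gives ω_n = √157.5 = 12.55 and ζ = 8.1/(2ω_n) = 0.3227.
2% settling time T_s ≈ 4/(ζω_n) = 4/4.05 = 0.988 s.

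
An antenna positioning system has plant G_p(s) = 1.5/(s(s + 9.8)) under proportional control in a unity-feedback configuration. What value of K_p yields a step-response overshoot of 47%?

From %OS = 100·exp(−πζ/√(1−ζ²)) = 47%, ζ = −ln(0.47)/√(π²+ln²(0.47)) = 0.2337.
Characteristic equation s² + 9.8s + 1.5K_p = 0 gives ζ = 9.8/(2√(1.5K_p)).
Setting ζ = 0.2337: √(1.5K_p) = 9.8/(2·0.2337) = 20.97, so K_p = 439.7/1.5 = 293.

K_p = 293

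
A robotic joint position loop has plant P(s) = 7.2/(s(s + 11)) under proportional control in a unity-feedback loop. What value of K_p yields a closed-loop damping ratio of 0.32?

K_p = 41

Closed-loop characteristic equation: s² + 11s + K_p·7.2 = 0.
So ω_n = √(7.2K_p) and 2ζω_n = 11, giving ζ = 11/(2√(7.2K_p)).
Setting ζ = 0.32: √(7.2K_p) = 11/(2·0.32) = 17.19, so K_p = 295.4/7.2 = 41.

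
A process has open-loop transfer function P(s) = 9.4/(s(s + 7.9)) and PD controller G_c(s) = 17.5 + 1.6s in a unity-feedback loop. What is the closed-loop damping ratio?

ζ = 0.894

Forward path: (17.5 + 1.6s)·9.4/(s(s+7.9)). The closed-loop characteristic equation is s² + (7.9 + 9.4·1.6)s + 9.4·17.5 = 0.
That is s² + 22.94s + 164.5 = 0, so ω_n = 12.83 rad/s and ζ = 22.94/(2·12.83) = 0.8943.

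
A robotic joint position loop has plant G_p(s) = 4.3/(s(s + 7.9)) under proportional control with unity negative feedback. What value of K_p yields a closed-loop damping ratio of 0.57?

Closed-loop characteristic equation: s² + 7.9s + K_p·4.3 = 0.
So ω_n = √(4.3K_p) and 2ζω_n = 7.9, giving ζ = 7.9/(2√(4.3K_p)).
Setting ζ = 0.57: √(4.3K_p) = 7.9/(2·0.57) = 6.93, so K_p = 48.02/4.3 = 11.2.

K_p = 11.2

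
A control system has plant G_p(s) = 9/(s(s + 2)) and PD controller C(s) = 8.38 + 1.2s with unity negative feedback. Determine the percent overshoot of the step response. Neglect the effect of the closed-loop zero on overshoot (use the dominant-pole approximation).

Forward path: (8.38 + 1.2s)·9/(s(s+2)). The closed-loop characteristic equation is s² + (2 + 9·1.2)s + 9·8.38 = 0.
That is s² + 12.8s + 75.42 = 0, so ω_n = 8.684 rad/s and ζ = 12.8/(2·8.684) = 0.7369.
%OS = 100·exp(−πζ/√(1−ζ²)) = 3.25%.

3.25%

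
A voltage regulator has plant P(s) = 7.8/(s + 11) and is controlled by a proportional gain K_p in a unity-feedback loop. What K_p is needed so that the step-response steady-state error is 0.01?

The loop is type 0, so e_ss(step) = 1/(1 + K_pos) with K_pos = K_p·P(0).
P(0) = 0.7091. Require 1/(1 + K_p·0.7091) = 0.01, so 1 + 0.7091·K_p = 100.
K_p = (100 − 1)/0.7091 = 140.

K_p = 140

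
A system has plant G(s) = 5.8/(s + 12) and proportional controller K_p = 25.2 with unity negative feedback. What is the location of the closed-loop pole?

s = -158.2

Closed-loop transfer function: T(s) = K_p·G(s)/(1 + K_p·G(s)) = 146.2/(s + 12 + 146.2) = 146.2/(s + 158.2).
The closed-loop pole is at s = −158.2.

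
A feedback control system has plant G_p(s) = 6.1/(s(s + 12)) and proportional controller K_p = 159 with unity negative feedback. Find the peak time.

T_p = 0.103 s

Closed-loop characteristic equation: s² + 12s + 969.9 = 0, so ω_n = 31.14 rad/s and ζ = 12/(2·31.14) = 0.1927.
Damped frequency ω_d = ω_n√(1−ζ²) = 30.56 rad/s, so peak time T_p = π/ω_d = 0.103 s.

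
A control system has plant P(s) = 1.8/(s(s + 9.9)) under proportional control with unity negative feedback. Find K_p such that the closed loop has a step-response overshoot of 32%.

K_p = 117

From %OS = 100·exp(−πζ/√(1−ζ²)) = 32%, ζ = −ln(0.32)/√(π²+ln²(0.32)) = 0.341.
Characteristic equation s² + 9.9s + 1.8K_p = 0 gives ζ = 9.9/(2√(1.8K_p)).
Setting ζ = 0.341: √(1.8K_p) = 9.9/(2·0.341) = 14.52, so K_p = 210.8/1.8 = 117.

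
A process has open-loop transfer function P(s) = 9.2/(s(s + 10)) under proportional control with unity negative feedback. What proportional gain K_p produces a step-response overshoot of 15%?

From %OS = 100·exp(−πζ/√(1−ζ²)) = 15%, ζ = −ln(0.15)/√(π²+ln²(0.15)) = 0.5169.
Characteristic equation s² + 10s + 9.2K_p = 0 gives ζ = 10/(2√(9.2K_p)).
Setting ζ = 0.5169: √(9.2K_p) = 10/(2·0.5169) = 9.672, so K_p = 93.56/9.2 = 10.2.

K_p = 10.2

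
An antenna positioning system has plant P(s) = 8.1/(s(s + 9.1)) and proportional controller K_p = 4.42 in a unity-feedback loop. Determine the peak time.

T_p = 0.808 s

From 1 + K_pP(s) = 0: s² + 9.1s + 35.8 = 0 ⇒ ω_n = 5.983, ζ = 0.7604.
Damped frequency ω_d = ω_n√(1−ζ²) = 3.886 rad/s, so peak time T_p = π/ω_d = 0.808 s.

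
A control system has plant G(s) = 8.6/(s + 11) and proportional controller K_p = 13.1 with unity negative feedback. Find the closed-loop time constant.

Closed-loop transfer function: T(s) = K_p·G(s)/(1 + K_p·G(s)) = 112.7/(s + 11 + 112.7) = 112.7/(s + 123.7).
Time constant τ = 1/123.7 = 0.00809 s.

τ = 0.00809 s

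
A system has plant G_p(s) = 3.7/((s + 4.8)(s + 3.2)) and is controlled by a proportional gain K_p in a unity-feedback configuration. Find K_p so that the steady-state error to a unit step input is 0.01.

K_p = 411

The loop is type 0, so e_ss(step) = 1/(1 + K_pos) with K_pos = K_p·G_p(0).
G_p(0) = 0.2409. Require 1/(1 + K_p·0.2409) = 0.01, so 1 + 0.2409·K_p = 100.
K_p = (100 − 1)/0.2409 = 411.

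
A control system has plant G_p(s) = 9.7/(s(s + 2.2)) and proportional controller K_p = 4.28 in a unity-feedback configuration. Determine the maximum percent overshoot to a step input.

From 1 + K_pG_p(s) = 0: s² + 2.2s + 41.52 = 0 ⇒ ω_n = 6.443, ζ = 0.1707.
%OS = 100·exp(−πζ/√(1−ζ²)) = 100·exp(−π·0.1707/√0.9709) = 58%.

58%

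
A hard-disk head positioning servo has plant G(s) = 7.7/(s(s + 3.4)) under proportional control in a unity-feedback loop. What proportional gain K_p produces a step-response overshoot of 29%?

K_p = 2.79

From %OS = 100·exp(−πζ/√(1−ζ²)) = 29%, ζ = −ln(0.29)/√(π²+ln²(0.29)) = 0.3666.
Characteristic equation s² + 3.4s + 7.7K_p = 0 gives ζ = 3.4/(2√(7.7K_p)).
Setting ζ = 0.3666: √(7.7K_p) = 3.4/(2·0.3666) = 4.637, so K_p = 21.5/7.7 = 2.79.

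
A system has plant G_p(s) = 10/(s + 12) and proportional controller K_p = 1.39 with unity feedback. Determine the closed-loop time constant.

Closed-loop transfer function: T(s) = K_p·G_p(s)/(1 + K_p·G_p(s)) = 13.9/(s + 12 + 13.9) = 13.9/(s + 25.9).
Time constant τ = 1/25.9 = 0.0386 s.

τ = 0.0386 s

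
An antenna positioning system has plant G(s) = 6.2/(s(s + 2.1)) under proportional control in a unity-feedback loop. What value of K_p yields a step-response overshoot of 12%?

K_p = 0.568

From %OS = 100·exp(−πζ/√(1−ζ²)) = 12%, ζ = −ln(0.12)/√(π²+ln²(0.12)) = 0.5594.
Characteristic equation s² + 2.1s + 6.2K_p = 0 gives ζ = 2.1/(2√(6.2K_p)).
Setting ζ = 0.5594: √(6.2K_p) = 2.1/(2·0.5594) = 1.877, so K_p = 3.523/6.2 = 0.568.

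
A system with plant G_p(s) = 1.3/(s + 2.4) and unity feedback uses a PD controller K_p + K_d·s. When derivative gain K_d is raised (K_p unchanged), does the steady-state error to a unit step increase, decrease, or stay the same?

unchanged

At s = 0 the derivative term contributes nothing: C(0) = K_p regardless of K_d, so K_pos = K_p·G_p(0) and e_ss are unchanged.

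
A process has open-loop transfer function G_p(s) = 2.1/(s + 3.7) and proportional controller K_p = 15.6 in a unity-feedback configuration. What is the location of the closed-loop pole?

s = -36.46

Closed-loop transfer function: T(s) = K_p·G_p(s)/(1 + K_p·G_p(s)) = 32.76/(s + 3.7 + 32.76) = 32.76/(s + 36.46).
The closed-loop pole is at s = −36.46.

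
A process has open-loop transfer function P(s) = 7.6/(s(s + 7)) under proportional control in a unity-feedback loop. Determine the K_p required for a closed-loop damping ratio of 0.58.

Closed-loop characteristic equation: s² + 7s + K_p·7.6 = 0.
So ω_n = √(7.6K_p) and 2ζω_n = 7, giving ζ = 7/(2√(7.6K_p)).
Setting ζ = 0.58: √(7.6K_p) = 7/(2·0.58) = 6.034, so K_p = 36.41/7.6 = 4.79.

K_p = 4.79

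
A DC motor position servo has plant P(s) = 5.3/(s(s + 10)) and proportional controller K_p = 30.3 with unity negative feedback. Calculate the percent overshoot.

From 1 + K_pP(s) = 0: s² + 10s + 160.6 = 0 ⇒ ω_n = 12.67, ζ = 0.3946.
%OS = 100·exp(−πζ/√(1−ζ²)) = 100·exp(−π·0.3946/√0.8443) = 26%.

26%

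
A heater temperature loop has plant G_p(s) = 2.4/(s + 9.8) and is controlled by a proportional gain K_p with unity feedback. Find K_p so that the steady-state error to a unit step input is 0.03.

The loop is type 0, so e_ss(step) = 1/(1 + K_pos) with K_pos = K_p·G_p(0).
G_p(0) = 0.2449. Require 1/(1 + K_p·0.2449) = 0.03, so 1 + 0.2449·K_p = 33.33.
K_p = (33.33 − 1)/0.2449 = 132.

K_p = 132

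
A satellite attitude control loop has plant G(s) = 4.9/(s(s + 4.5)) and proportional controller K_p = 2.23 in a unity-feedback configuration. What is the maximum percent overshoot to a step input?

5.4%

From 1 + K_pG(s) = 0: s² + 4.5s + 10.93 = 0 ⇒ ω_n = 3.306, ζ = 0.6807.
%OS = 100·exp(−πζ/√(1−ζ²)) = 100·exp(−π·0.6807/√0.5367) = 5.4%.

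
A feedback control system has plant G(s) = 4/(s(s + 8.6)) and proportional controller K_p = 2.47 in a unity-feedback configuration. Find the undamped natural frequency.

ω_n = 3.14 rad/s

The closed-loop denominator is s(s+8.6) + 2.47·4 = s² + 8.6s + 9.88.
So ω_n² = 9.88 ⇒ ω_n = 3.143 rad/s, and ζ = 8.6/(2ω_n) = 1.37.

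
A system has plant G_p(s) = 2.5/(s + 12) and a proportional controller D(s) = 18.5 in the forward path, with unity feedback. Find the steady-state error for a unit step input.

The loop is type 0. Static position error constant K_pos = D(0)·G_p(0) = 18.5·0.2083 = 3.854.
Steady-state error to a unit step: e_ss = 1/(1+K_pos) = 1/4.854 = 0.206.

0.206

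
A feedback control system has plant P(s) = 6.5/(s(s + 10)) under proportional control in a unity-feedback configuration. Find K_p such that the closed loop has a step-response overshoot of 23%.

From %OS = 100·exp(−πζ/√(1−ζ²)) = 23%, ζ = −ln(0.23)/√(π²+ln²(0.23)) = 0.4237.
Characteristic equation s² + 10s + 6.5K_p = 0 gives ζ = 10/(2√(6.5K_p)).
Setting ζ = 0.4237: √(6.5K_p) = 10/(2·0.4237) = 11.8, so K_p = 139.2/6.5 = 21.4.

K_p = 21.4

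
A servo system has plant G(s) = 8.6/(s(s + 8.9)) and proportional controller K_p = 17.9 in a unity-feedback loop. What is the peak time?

Closed-loop characteristic equation: s² + 8.9s + 153.9 = 0, so ω_n = 12.41 rad/s and ζ = 8.9/(2·12.41) = 0.3587.
Damped frequency ω_d = ω_n√(1−ζ²) = 11.58 rad/s, so peak time T_p = π/ω_d = 0.271 s.

T_p = 0.271 s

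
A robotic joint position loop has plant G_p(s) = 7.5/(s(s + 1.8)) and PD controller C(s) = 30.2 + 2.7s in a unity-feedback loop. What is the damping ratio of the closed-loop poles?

Forward path: (30.2 + 2.7s)·7.5/(s(s+1.8)). The closed-loop characteristic equation is s² + (1.8 + 7.5·2.7)s + 7.5·30.2 = 0.
That is s² + 22.05s + 226.5 = 0, so ω_n = 15.05 rad/s and ζ = 22.05/(2·15.05) = 0.7326.

ζ = 0.733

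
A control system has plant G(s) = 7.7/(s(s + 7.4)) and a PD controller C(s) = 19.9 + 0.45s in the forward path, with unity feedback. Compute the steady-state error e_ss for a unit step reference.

0

The open loop C(s)G(s) has a pole at the origin (type 1), so the static position error constant is infinite and e_ss = 1/(1+∞) = 0.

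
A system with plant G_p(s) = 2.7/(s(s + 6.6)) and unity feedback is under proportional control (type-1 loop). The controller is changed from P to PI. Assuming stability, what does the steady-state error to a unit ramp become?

0

The integrator raises the loop to type 2, so K_v → ∞ and e_ss to a ramp is zero.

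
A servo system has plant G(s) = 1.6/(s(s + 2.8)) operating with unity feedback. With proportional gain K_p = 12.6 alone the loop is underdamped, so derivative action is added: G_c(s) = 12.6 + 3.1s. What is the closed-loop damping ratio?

Forward path: (12.6 + 3.1s)·1.6/(s(s+2.8)). The closed-loop characteristic equation is s² + (2.8 + 1.6·3.1)s + 1.6·12.6 = 0.
That is s² + 7.76s + 20.16 = 0, so ω_n = 4.49 rad/s and ζ = 7.76/(2·4.49) = 0.8641.

ζ = 0.864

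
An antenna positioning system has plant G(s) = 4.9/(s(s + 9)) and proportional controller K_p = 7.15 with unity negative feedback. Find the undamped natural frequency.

With unity feedback the closed-loop characteristic equation is s² + 9s + 7.15·4.9 = s² + 9s + 35.04 = 0.
Matching s² + 2ζω_n s + ω_n²: ω_n = √35.04 = 5.919 rad/s and 2ζω_n = 9, so ζ = 9/(2·5.919) = 0.76.

ω_n = 5.92 rad/s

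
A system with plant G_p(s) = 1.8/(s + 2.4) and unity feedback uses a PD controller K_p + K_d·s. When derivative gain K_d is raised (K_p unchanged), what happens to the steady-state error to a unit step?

unchanged

K_d affects only the transient (the s-coefficient); the DC loop gain, and hence e_ss, depends only on K_p.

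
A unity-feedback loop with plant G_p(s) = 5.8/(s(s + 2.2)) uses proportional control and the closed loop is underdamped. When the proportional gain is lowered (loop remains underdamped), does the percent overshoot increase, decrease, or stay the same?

ζ = 2.2/(2√(5.8K_p)) rises as K_p falls; higher damping means less overshoot.

decrease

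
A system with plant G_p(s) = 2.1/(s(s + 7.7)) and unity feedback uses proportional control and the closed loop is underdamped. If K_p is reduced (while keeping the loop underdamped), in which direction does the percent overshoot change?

ζ = 7.7/(2√(2.1K_p)) rises as K_p falls; higher damping means less overshoot.

decrease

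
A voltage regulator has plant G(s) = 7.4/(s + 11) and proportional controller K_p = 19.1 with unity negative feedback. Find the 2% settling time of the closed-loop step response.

Closed-loop transfer function: T(s) = K_p·G(s)/(1 + K_p·G(s)) = 141.3/(s + 11 + 141.3) = 141.3/(s + 152.3).
Time constant τ = 1/152.3 = 0.006564 s, so the 2% settling time is about 4τ = 0.0263 s.

T_s ≈ 0.0263 s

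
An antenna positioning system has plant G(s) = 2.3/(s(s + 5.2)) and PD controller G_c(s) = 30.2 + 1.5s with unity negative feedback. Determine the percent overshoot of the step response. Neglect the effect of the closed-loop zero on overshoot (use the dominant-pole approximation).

Forward path: (30.2 + 1.5s)·2.3/(s(s+5.2)). The closed-loop characteristic equation is s² + (5.2 + 2.3·1.5)s + 2.3·30.2 = 0.
That is s² + 8.65s + 69.46 = 0, so ω_n = 8.334 rad/s and ζ = 8.65/(2·8.334) = 0.5189.
%OS = 100·exp(−πζ/√(1−ζ²)) = 14.8%.

14.8%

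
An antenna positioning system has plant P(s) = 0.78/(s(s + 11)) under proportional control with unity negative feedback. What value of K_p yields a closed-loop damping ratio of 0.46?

K_p = 183

Closed-loop characteristic equation: s² + 11s + K_p·0.78 = 0.
So ω_n = √(0.78K_p) and 2ζω_n = 11, giving ζ = 11/(2√(0.78K_p)).
Setting ζ = 0.46: √(0.78K_p) = 11/(2·0.46) = 11.96, so K_p = 143/0.78 = 183.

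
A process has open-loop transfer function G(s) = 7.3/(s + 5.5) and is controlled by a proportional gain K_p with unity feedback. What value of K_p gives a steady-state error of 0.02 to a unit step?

K_p = 36.9

For a type-0 loop with proportional control, e_ss = 1/(1 + K_p·G(0)).
G(0) = 1.327. Require 1/(1 + K_p·1.327) = 0.02, so 1 + 1.327·K_p = 50.
K_p = (50 − 1)/1.327 = 36.9.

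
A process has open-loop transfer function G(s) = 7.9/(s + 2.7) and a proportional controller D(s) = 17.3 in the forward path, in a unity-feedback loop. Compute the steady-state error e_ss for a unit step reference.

The loop is type 0. Static position error constant K_pos = D(0)·G(0) = 17.3·2.926 = 50.62.
Steady-state error to a unit step: e_ss = 1/(1+K_pos) = 1/51.62 = 0.0194.

0.0194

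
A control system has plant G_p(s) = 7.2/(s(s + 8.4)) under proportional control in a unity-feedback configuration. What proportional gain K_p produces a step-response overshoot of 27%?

K_p = 16.6

From %OS = 100·exp(−πζ/√(1−ζ²)) = 27%, ζ = −ln(0.27)/√(π²+ln²(0.27)) = 0.3847.
Characteristic equation s² + 8.4s + 7.2K_p = 0 gives ζ = 8.4/(2√(7.2K_p)).
Setting ζ = 0.3847: √(7.2K_p) = 8.4/(2·0.3847) = 10.92, so K_p = 119.2/7.2 = 16.6.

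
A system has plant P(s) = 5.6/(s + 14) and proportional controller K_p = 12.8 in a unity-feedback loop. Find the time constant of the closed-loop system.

Closed-loop transfer function: T(s) = K_p·P(s)/(1 + K_p·P(s)) = 71.68/(s + 14 + 71.68) = 71.68/(s + 85.68).
Time constant τ = 1/85.68 = 0.0117 s.

τ = 0.0117 s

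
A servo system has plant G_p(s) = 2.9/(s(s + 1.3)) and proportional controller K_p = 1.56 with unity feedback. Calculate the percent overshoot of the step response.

The closed-loop denominator s² + 1.3s + 4.524 gives ω_n = √4.524 = 2.127 and ζ = 1.3/(2ω_n) = 0.3056.
%OS = 100·exp(−πζ/√(1−ζ²)) = 100·exp(−π·0.3056/√0.9066) = 36.5%.

36.5%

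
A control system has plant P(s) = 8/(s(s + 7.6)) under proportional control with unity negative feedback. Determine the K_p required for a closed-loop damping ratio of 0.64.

K_p = 4.41

Closed-loop characteristic equation: s² + 7.6s + K_p·8 = 0.
So ω_n = √(8K_p) and 2ζω_n = 7.6, giving ζ = 7.6/(2√(8K_p)).
Setting ζ = 0.64: √(8K_p) = 7.6/(2·0.64) = 5.938, so K_p = 35.25/8 = 4.41.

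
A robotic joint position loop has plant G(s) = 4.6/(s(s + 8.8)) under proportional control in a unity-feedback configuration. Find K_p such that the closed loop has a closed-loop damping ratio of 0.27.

K_p = 57.7

Closed-loop characteristic equation: s² + 8.8s + K_p·4.6 = 0.
So ω_n = √(4.6K_p) and 2ζω_n = 8.8, giving ζ = 8.8/(2√(4.6K_p)).
Setting ζ = 0.27: √(4.6K_p) = 8.8/(2·0.27) = 16.3, so K_p = 265.6/4.6 = 57.7.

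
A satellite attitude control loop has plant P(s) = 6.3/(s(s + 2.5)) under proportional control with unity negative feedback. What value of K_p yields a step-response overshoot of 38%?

From %OS = 100·exp(−πζ/√(1−ζ²)) = 38%, ζ = −ln(0.38)/√(π²+ln²(0.38)) = 0.2943.
Characteristic equation s² + 2.5s + 6.3K_p = 0 gives ζ = 2.5/(2√(6.3K_p)).
Setting ζ = 0.2943: √(6.3K_p) = 2.5/(2·0.2943) = 4.247, so K_p = 18.03/6.3 = 2.86.

K_p = 2.86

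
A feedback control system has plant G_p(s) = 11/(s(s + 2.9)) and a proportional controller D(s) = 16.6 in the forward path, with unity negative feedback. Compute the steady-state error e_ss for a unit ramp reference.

0.0159

The loop has one pole at the origin (type 1). Velocity error constant K_v = lim_{s→0} s·D(s)G_p(s) = 16.6·11/2.9 = 62.97.
Steady-state error to a unit ramp: e_ss = 1/K_v = 0.0159.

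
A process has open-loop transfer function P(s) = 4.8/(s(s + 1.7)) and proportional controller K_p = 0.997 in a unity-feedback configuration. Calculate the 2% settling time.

From 1 + K_pP(s) = 0: s² + 1.7s + 4.786 = 0 ⇒ ω_n = 2.188, ζ = 0.3886.
2% settling time T_s ≈ 4/(ζω_n) = 4/0.85 = 4.71 s.

T_s ≈ 4.71 s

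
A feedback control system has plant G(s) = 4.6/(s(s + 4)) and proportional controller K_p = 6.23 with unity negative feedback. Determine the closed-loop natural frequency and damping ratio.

With unity feedback the closed-loop characteristic equation is s² + 4s + 6.23·4.6 = s² + 4s + 28.66 = 0.
So ω_n² = 28.66 ⇒ ω_n = 5.353 rad/s, and ζ = 4/(2ω_n) = 0.374.

ω_n = 5.35 rad/s, ζ = 0.374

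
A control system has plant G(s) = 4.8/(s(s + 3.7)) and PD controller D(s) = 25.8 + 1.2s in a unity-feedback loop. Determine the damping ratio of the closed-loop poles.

ζ = 0.425

Forward path: (25.8 + 1.2s)·4.8/(s(s+3.7)). The closed-loop characteristic equation is s² + (3.7 + 4.8·1.2)s + 4.8·25.8 = 0.
That is s² + 9.46s + 123.8 = 0, so ω_n = 11.13 rad/s and ζ = 9.46/(2·11.13) = 0.425.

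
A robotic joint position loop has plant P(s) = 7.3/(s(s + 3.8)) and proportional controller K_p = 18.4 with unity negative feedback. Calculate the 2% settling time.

Closed-loop characteristic equation: s² + 3.8s + 134.3 = 0, so ω_n = 11.59 rad/s and ζ = 3.8/(2·11.59) = 0.1639.
2% settling time T_s ≈ 4/(ζω_n) = 4/1.9 = 2.11 s.

T_s ≈ 2.11 s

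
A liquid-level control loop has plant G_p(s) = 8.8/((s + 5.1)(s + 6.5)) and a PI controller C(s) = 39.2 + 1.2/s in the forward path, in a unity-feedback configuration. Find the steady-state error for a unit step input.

The open loop C(s)G_p(s) has a pole at the origin (type 1), so the static position error constant is infinite and e_ss = 1/(1+∞) = 0.

0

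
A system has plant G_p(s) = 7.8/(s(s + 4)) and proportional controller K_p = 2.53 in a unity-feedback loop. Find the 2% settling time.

T_s ≈ 2 s

The closed-loop denominator s² + 4s + 19.73 gives ω_n = √19.73 = 4.442 and ζ = 4/(2ω_n) = 0.4502.
2% settling time T_s ≈ 4/(ζω_n) = 4/2 = 2 s.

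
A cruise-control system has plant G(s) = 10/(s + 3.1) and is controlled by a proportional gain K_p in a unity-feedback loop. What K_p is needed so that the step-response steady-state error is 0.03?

K_p = 10

For a type-0 loop with proportional control, e_ss = 1/(1 + K_p·G(0)).
G(0) = 3.226. Require 1/(1 + K_p·3.226) = 0.03, so 1 + 3.226·K_p = 33.33.
K_p = (33.33 − 1)/3.226 = 10.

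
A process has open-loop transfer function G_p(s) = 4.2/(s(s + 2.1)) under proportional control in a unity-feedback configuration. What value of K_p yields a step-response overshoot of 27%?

From %OS = 100·exp(−πζ/√(1−ζ²)) = 27%, ζ = −ln(0.27)/√(π²+ln²(0.27)) = 0.3847.
Characteristic equation s² + 2.1s + 4.2K_p = 0 gives ζ = 2.1/(2√(4.2K_p)).
Setting ζ = 0.3847: √(4.2K_p) = 2.1/(2·0.3847) = 2.729, so K_p = 7.45/4.2 = 1.77.

K_p = 1.77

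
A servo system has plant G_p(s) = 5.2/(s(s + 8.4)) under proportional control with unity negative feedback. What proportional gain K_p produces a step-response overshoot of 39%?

K_p = 41.2

From %OS = 100·exp(−πζ/√(1−ζ²)) = 39%, ζ = −ln(0.39)/√(π²+ln²(0.39)) = 0.2871.
Characteristic equation s² + 8.4s + 5.2K_p = 0 gives ζ = 8.4/(2√(5.2K_p)).
Setting ζ = 0.2871: √(5.2K_p) = 8.4/(2·0.2871) = 14.63, so K_p = 214/5.2 = 41.2.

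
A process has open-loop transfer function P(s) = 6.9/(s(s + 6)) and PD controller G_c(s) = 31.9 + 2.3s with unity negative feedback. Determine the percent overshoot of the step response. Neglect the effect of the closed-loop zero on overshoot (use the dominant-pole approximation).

3.25%

Forward path: (31.9 + 2.3s)·6.9/(s(s+6)). The closed-loop characteristic equation is s² + (6 + 6.9·2.3)s + 6.9·31.9 = 0.
That is s² + 21.87s + 220.1 = 0, so ω_n = 14.84 rad/s and ζ = 21.87/(2·14.84) = 0.7371.
%OS = 100·exp(−πζ/√(1−ζ²)) = 3.25%.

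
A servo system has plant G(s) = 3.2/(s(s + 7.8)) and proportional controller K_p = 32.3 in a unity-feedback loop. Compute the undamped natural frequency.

1 + K_p·G(s) = 0 gives s² + 7.8s + 103.4 = 0.
So ω_n² = 103.4 ⇒ ω_n = 10.17 rad/s, and ζ = 7.8/(2ω_n) = 0.384.

ω_n = 10.2 rad/s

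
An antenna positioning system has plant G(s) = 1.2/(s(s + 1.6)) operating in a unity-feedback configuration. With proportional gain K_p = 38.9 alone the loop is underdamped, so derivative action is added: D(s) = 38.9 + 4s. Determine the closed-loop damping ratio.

ζ = 0.468

Forward path: (38.9 + 4s)·1.2/(s(s+1.6)). The closed-loop characteristic equation is s² + (1.6 + 1.2·4)s + 1.2·38.9 = 0.
That is s² + 6.4s + 46.68 = 0, so ω_n = 6.832 rad/s and ζ = 6.4/(2·6.832) = 0.4684.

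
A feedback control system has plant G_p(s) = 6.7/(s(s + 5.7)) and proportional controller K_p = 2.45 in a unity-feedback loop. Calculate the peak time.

T_p = 1.09 s

Closed-loop characteristic equation: s² + 5.7s + 16.42 = 0, so ω_n = 4.052 rad/s and ζ = 5.7/(2·4.052) = 0.7034.
Damped frequency ω_d = ω_n√(1−ζ²) = 2.88 rad/s, so peak time T_p = π/ω_d = 1.09 s.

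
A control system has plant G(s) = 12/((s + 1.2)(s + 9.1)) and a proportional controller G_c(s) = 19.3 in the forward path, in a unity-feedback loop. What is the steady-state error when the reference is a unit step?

0.045

The loop is type 0. Static position error constant K_pos = G_c(0)·G(0) = 19.3·1.099 = 21.21.
Steady-state error to a unit step: e_ss = 1/(1+K_pos) = 1/22.21 = 0.045.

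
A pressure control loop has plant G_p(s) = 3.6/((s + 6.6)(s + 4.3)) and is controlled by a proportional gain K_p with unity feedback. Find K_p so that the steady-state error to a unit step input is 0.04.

K_p = 189

The loop is type 0, so e_ss(step) = 1/(1 + K_pos) with K_pos = K_p·G_p(0).
G_p(0) = 0.1268. Require 1/(1 + K_p·0.1268) = 0.04, so 1 + 0.1268·K_p = 25.
K_p = (25 − 1)/0.1268 = 189.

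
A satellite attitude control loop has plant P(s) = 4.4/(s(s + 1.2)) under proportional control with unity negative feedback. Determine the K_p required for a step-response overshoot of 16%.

From %OS = 100·exp(−πζ/√(1−ζ²)) = 16%, ζ = −ln(0.16)/√(π²+ln²(0.16)) = 0.5039.
Characteristic equation s² + 1.2s + 4.4K_p = 0 gives ζ = 1.2/(2√(4.4K_p)).
Setting ζ = 0.5039: √(4.4K_p) = 1.2/(2·0.5039) = 1.191, so K_p = 1.418/4.4 = 0.322.

K_p = 0.322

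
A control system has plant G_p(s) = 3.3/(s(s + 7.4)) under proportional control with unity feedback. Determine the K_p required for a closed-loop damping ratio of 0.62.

K_p = 10.8

Closed-loop characteristic equation: s² + 7.4s + K_p·3.3 = 0.
So ω_n = √(3.3K_p) and 2ζω_n = 7.4, giving ζ = 7.4/(2√(3.3K_p)).
Setting ζ = 0.62: √(3.3K_p) = 7.4/(2·0.62) = 5.968, so K_p = 35.61/3.3 = 10.8.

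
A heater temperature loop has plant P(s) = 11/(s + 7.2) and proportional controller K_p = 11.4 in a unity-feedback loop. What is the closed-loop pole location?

Closed-loop transfer function: T(s) = K_p·P(s)/(1 + K_p·P(s)) = 125.4/(s + 7.2 + 125.4) = 125.4/(s + 132.6).
The closed-loop pole is at s = −132.6.

s = -132.6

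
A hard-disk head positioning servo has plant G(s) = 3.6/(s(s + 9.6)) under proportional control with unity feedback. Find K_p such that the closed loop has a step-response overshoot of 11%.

K_p = 19.4

From %OS = 100·exp(−πζ/√(1−ζ²)) = 11%, ζ = −ln(0.11)/√(π²+ln²(0.11)) = 0.5749.
Characteristic equation s² + 9.6s + 3.6K_p = 0 gives ζ = 9.6/(2√(3.6K_p)).
Setting ζ = 0.5749: √(3.6K_p) = 9.6/(2·0.5749) = 8.349, so K_p = 69.71/3.6 = 19.4.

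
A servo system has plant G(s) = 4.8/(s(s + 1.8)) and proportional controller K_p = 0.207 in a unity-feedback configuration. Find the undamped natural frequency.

The closed-loop denominator is s(s+1.8) + 0.207·4.8 = s² + 1.8s + 0.9936.
So ω_n² = 0.9936 ⇒ ω_n = 0.9968 rad/s, and ζ = 1.8/(2ω_n) = 0.903.

ω_n = 0.997 rad/s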